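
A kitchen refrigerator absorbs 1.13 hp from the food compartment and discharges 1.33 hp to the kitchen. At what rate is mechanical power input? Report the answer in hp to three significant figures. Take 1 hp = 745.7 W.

For a cyclic device the first law requires Q̇_H = Q̇_C + Ẇ.
Ẇ = Q̇_H − Q̇_C = 0.2000 hp.

0.200 hp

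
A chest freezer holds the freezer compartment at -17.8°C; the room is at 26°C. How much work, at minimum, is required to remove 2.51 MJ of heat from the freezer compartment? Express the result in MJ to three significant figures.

In absolute terms T_C = 255.35 K and T_H = 299.15 K, so ΔT = 43.80 K.
The reversible limit is COP_R = T_C/ΔT = 5.830, so W_min = Q_C/COP = Q_C·ΔT/T_C.
W_min = 2.510 × 43.80/255.35 = 0.4305 MJ.

0.431 MJ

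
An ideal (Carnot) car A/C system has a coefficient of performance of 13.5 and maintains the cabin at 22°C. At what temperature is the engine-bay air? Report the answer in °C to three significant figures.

COP_R = T_C/(T_H − T_C) gives T_H − T_C = T_C/COP.
With T_C = 295.15 K, T_H = 295.15 × (1 + 1/13.5) = 317.01 K.
Converting, 317.01 K = 43.86°C.

43.9 °C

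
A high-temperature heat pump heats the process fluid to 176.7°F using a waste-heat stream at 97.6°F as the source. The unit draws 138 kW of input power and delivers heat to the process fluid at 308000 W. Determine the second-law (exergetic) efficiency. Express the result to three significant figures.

0.277

Converting, Q̇_H = 308000 W = 308.0 kW, so COP_actual = Q̇_H/Ẇ = 308.0/138.0 = 2.232.
In absolute terms T_C = 309.59 K and T_H = 353.54 K, so ΔT = 43.94 K.
COP_Carnot = T_H/ΔT = 353.54/43.94 = 8.045.
η_II = COP_actual/COP_Carnot = 2.232/8.045 = 0.2774.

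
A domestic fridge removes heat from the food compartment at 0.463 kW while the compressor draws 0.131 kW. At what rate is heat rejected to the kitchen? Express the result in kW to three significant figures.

0.594 kW

For a cyclic device the first law requires Q̇_H = Q̇_C + Ẇ.
Q̇_H = Q̇_C + Ẇ = 0.5940 kW.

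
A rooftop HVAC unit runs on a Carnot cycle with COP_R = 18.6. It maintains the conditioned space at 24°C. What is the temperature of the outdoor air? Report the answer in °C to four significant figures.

COP_R = T_C/(T_H − T_C) gives T_H − T_C = T_C/COP.
With T_C = 297.15 K, T_H = 297.15 × (1 + 1/18.6) = 313.13 K.
Converting, 313.13 K = 39.98°C.

39.98 °C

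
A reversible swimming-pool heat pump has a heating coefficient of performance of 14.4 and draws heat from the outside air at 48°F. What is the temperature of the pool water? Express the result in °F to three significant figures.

COP_HP = T_H/(T_H − T_C) rearranges to T_H = COP·T_C/(COP − 1).
With T_C = 282.04 K, T_H = 14.4 × 282.04/13.40 = 303.09 K.
Converting, 303.09 K = 85.89°F.

85.9 °F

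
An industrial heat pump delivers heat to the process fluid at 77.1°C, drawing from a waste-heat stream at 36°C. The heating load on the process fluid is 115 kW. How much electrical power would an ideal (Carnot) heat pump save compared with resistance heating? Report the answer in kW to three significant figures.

102 kW

In absolute terms T_C = 309.15 K and T_H = 350.25 K, so ΔT = 41.10 K.
COP_Carnot = T_H/ΔT = 350.25/41.10 = 8.522.
Resistance heating needs Ẇ_res = Q̇_H = 115.0 kW; the reversible heat pump needs only Ẇ_hp = Q̇_H/COP = 13.49 kW.
Saving = 115.0 − 13.49 = 101.5 kW.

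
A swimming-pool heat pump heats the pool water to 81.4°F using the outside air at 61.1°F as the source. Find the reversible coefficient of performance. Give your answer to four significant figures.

In absolute terms T_C = 289.32 K and T_H = 300.59 K, so ΔT = 11.28 K.
For a reversible cycle, COP_Carnot = T_H/ΔT = 300.59/11.28 = 26.65.

26.65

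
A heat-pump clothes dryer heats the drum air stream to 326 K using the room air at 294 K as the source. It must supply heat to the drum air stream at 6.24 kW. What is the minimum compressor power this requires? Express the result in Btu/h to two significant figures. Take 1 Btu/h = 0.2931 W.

The reservoir spacing is ΔT = 326 − 294 = 32.00 K.
COP_Carnot = T_H/ΔT = 326.00/32.00 = 10.19.
Ẇ_min = Q̇/COP_Carnot = 6.240/10.19 = 0.6125 kW = 2090 Btu/h.

2100 Btu/h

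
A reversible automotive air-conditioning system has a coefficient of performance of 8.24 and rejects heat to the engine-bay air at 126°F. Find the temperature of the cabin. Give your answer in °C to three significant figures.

For a Carnot refrigerator COP_R = T_C/(T_H − T_C), so T_C = COP·T_H/(1 + COP).
With T_H = 325.37 K, T_C = 8.24 × 325.37/9.240 = 290.16 K.
Converting, 290.16 K = 17.01°C.

17.0 °C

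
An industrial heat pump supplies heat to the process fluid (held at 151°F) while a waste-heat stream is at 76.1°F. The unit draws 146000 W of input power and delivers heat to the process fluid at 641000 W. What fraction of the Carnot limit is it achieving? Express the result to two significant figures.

0.54

COP_actual = Q̇_H/Ẇ = 641000/146000 = 4.390.
In absolute terms T_C = 297.65 K and T_H = 339.26 K, so ΔT = 41.61 K.
COP_Carnot = T_H/ΔT = 339.26/41.61 = 8.153.
η_II = COP_actual/COP_Carnot = 4.390/8.153 = 0.5385.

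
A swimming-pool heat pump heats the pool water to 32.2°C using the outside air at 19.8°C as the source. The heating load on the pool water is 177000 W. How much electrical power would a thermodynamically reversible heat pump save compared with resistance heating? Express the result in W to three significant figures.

170000 W

In absolute terms T_C = 292.95 K and T_H = 305.35 K, so ΔT = 12.40 K.
COP_Carnot = T_H/ΔT = 305.35/12.40 = 24.63.
Resistance heating needs Ẇ_res = Q̇_H = 177000 W; the reversible heat pump needs only Ẇ_hp = Q̇_H/COP = 7188 W.
Saving = 177000 − 7188 = 169800 W.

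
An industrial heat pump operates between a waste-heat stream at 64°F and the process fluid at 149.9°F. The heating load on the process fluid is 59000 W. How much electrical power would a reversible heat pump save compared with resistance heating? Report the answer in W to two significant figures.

51000 W

In absolute terms T_C = 290.93 K and T_H = 338.65 K, so ΔT = 47.72 K.
COP_Carnot = T_H/ΔT = 338.65/47.72 = 7.096.
Resistance heating needs Ẇ_res = Q̇_H = 59000 W; the reversible heat pump needs only Ẇ_hp = Q̇_H/COP = 8314 W.
Saving = 59000 − 8314 = 50690 W.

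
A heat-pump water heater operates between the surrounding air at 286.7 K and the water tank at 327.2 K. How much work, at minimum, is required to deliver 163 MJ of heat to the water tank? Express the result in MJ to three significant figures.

The reservoir spacing is ΔT = 327.2 − 286.7 = 40.50 K.
The reversible limit is COP_HP = T_H/ΔT = 8.079, so W_min = Q_H/COP = Q_H·ΔT/T_H.
W_min = 163.0 × 40.50/327.20 = 20.18 MJ.

20.2 MJ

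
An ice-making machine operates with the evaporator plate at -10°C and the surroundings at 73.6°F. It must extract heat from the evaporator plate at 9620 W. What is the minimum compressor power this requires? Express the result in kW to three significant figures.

1.21 kW

In absolute terms T_C = 263.15 K and T_H = 296.26 K, so ΔT = 33.11 K.
COP_Carnot = T_C/ΔT = 263.15/33.11 = 7.947.
Ẇ_min = Q̇/COP_Carnot = 9620/7.947 = 1210 W = 1.210 kW.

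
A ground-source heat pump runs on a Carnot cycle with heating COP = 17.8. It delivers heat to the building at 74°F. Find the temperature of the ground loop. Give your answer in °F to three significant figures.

COP_HP = T_H/(T_H − T_C) gives T_H − T_C = T_H/COP.
With T_H = 296.48 K, T_C = 296.48 × (1 − 1/17.8) = 279.83 K.
Converting, 279.83 K = 44.02°F.

44.0 °F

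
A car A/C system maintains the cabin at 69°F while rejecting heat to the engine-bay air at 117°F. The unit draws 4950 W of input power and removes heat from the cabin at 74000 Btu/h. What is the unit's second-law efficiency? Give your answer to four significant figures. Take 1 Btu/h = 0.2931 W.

0.3978

Converting, Q̇_C = 74000 Btu/h = 21690 W, so COP_actual = Q̇_C/Ẇ = 21690/4950 = 4.382.
In absolute terms T_C = 293.71 K and T_H = 320.37 K, so ΔT = 26.67 K.
COP_Carnot = T_C/ΔT = 293.71/26.67 = 11.01.
η_II = COP_actual/COP_Carnot = 4.382/11.01 = 0.3978.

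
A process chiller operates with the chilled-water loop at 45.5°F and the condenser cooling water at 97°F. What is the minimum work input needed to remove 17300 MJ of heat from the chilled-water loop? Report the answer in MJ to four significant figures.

1764 MJ

In absolute terms T_C = 280.65 K and T_H = 309.26 K, so ΔT = 28.61 K.
The reversible limit is COP_R = T_C/ΔT = 9.809, so W_min = Q_C/COP = Q_C·ΔT/T_C.
W_min = 17300 × 28.61/280.65 = 1764 MJ.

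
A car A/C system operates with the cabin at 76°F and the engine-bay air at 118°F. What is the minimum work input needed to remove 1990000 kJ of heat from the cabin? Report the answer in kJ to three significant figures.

156000 kJ

In absolute terms T_C = 297.59 K and T_H = 320.93 K, so ΔT = 23.33 K.
The reversible limit is COP_R = T_C/ΔT = 12.75, so W_min = Q_C/COP = Q_C·ΔT/T_C.
W_min = 1990000 × 23.33/297.59 = 156000 kJ.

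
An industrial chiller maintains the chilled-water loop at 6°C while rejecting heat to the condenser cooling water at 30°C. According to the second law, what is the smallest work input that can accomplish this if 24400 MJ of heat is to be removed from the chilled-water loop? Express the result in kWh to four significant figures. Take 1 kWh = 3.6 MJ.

582.7 kWh

In absolute terms T_C = 279.15 K and T_H = 303.15 K, so ΔT = 24.00 K.
The reversible limit is COP_R = T_C/ΔT = 11.63, so W_min = Q_C/COP = Q_C·ΔT/T_C.
W_min = 24400 × 24.00/279.15 = 2098 MJ = 582.7 kWh.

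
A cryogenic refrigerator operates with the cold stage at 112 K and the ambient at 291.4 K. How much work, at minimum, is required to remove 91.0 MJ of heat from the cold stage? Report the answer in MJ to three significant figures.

146 MJ

The reservoir spacing is ΔT = 291.4 − 112 = 179.4 K.
The reversible limit is COP_R = T_C/ΔT = 0.6243, so W_min = Q_C/COP = Q_C·ΔT/T_C.
W_min = 91.00 × 179.4/112.00 = 145.8 MJ.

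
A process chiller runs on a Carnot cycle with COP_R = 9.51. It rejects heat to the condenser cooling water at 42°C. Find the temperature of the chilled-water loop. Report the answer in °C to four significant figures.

12.01 °C

For a Carnot refrigerator COP_R = T_C/(T_H − T_C), so T_C = COP·T_H/(1 + COP).
With T_H = 315.15 K, T_C = 9.51 × 315.15/10.51 = 285.16 K.
Converting, 285.16 K = 12.01°C.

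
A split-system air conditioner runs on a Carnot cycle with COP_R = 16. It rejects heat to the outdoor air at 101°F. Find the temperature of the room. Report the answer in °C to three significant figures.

For a Carnot refrigerator COP_R = T_C/(T_H − T_C), so T_C = COP·T_H/(1 + COP).
With T_H = 311.48 K, T_C = 16 × 311.48/17.00 = 293.16 K.
Converting, 293.16 K = 20.01°C.

20.0 °C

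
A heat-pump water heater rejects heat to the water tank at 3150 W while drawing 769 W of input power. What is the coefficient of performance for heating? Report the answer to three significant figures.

4.10

The first law gives Q̇_H = Q̇_C + Ẇ, so the three rates are Q̇_C = 2381, Q̇_H = 3150, Ẇ = 769.0 W.
COP_HP = Q̇_H/Ẇ = 3150/769.0 = 4.096.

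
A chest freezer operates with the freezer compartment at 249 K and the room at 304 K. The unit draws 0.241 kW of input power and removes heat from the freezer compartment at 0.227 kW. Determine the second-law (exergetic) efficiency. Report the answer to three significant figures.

0.208

COP_actual = Q̇_C/Ẇ = 0.2270/0.2410 = 0.9419.
The reservoir spacing is ΔT = 304 − 249 = 55.00 K.
COP_Carnot = T_C/ΔT = 249.00/55.00 = 4.527.
η_II = COP_actual/COP_Carnot = 0.9419/4.527 = 0.2081.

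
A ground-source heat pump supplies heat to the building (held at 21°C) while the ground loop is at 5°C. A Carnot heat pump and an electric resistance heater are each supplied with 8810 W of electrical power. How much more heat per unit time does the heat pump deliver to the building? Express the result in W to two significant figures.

In absolute terms T_C = 278.15 K and T_H = 294.15 K, so ΔT = 16.00 K.
COP_Carnot = T_H/ΔT = 294.15/16.00 = 18.38.
The heat pump delivers Q̇_H = COP × Ẇ = 162000 W; the resistance heater delivers Ẇ = 8810 W.
Extra = (COP − 1)·Ẇ = 153200 W.

150000 W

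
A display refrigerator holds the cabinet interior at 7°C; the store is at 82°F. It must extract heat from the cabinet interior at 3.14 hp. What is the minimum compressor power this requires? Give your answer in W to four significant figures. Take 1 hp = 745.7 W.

173.7 W

In absolute terms T_C = 280.15 K and T_H = 300.93 K, so ΔT = 20.78 K.
COP_Carnot = T_C/ΔT = 280.15/20.78 = 13.48.
Ẇ_min = Q̇/COP_Carnot = 3.140/13.48 = 0.2329 hp = 173.7 W.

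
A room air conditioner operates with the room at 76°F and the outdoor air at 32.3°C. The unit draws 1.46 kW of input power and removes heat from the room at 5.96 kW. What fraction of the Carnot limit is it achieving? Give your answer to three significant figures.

COP_actual = Q̇_C/Ẇ = 5.960/1.460 = 4.082.
In absolute terms T_C = 297.59 K and T_H = 305.45 K, so ΔT = 7.856 K.
COP_Carnot = T_C/ΔT = 297.59/7.856 = 37.88.
η_II = COP_actual/COP_Carnot = 4.082/37.88 = 0.1078.

0.108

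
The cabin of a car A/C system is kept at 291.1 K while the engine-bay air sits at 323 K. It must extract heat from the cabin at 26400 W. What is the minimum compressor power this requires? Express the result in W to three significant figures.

The reservoir spacing is ΔT = 323 − 291.1 = 31.90 K.
COP_Carnot = T_C/ΔT = 291.10/31.90 = 9.125.
Ẇ_min = Q̇/COP_Carnot = 26400/9.125 = 2893 W.

2890 W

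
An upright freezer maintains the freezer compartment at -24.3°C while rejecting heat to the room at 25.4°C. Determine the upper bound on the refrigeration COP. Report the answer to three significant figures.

5.01

In absolute terms T_C = 248.85 K and T_H = 298.55 K, so ΔT = 49.70 K.
For a reversible cycle, COP_Carnot = T_C/ΔT = 248.85/49.70 = 5.007.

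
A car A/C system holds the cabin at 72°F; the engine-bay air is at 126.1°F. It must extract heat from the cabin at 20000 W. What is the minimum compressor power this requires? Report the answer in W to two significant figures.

In absolute terms T_C = 295.37 K and T_H = 325.43 K, so ΔT = 30.06 K.
COP_Carnot = T_C/ΔT = 295.37/30.06 = 9.828.
Ẇ_min = Q̇/COP_Carnot = 20000/9.828 = 2035 W.

2000 W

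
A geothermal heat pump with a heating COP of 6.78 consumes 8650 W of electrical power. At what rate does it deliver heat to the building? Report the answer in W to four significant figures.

Q̇_H = COP_HP × Ẇ = 6.78 × 8650 = 58650 W.

58650 W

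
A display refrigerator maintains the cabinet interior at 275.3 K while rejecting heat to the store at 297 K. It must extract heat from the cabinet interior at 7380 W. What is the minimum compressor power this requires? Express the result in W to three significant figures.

582 W

The reservoir spacing is ΔT = 297 − 275.3 = 21.70 K.
COP_Carnot = T_C/ΔT = 275.30/21.70 = 12.69.
Ẇ_min = Q̇/COP_Carnot = 7380/12.69 = 581.7 W.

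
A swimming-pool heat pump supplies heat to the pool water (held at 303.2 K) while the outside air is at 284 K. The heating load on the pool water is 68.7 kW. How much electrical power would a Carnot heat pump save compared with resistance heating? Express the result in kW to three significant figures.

The reservoir spacing is ΔT = 303.2 − 284 = 19.20 K.
COP_Carnot = T_H/ΔT = 303.20/19.20 = 15.79.
Resistance heating needs Ẇ_res = Q̇_H = 68.70 kW; the reversible heat pump needs only Ẇ_hp = Q̇_H/COP = 4.350 kW.
Saving = 68.70 − 4.350 = 64.35 kW.

64.3 kW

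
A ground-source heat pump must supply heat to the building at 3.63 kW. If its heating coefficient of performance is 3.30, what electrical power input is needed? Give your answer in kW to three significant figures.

Ẇ = Q̇_H/COP_HP = 3.630/3.30 = 1.100 kW.

1.10 kW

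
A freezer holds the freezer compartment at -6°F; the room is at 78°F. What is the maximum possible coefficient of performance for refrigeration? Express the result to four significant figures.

5.401

In absolute terms T_C = 252.04 K and T_H = 298.71 K, so ΔT = 46.67 K.
For a reversible cycle, COP_Carnot = T_C/ΔT = 252.04/46.67 = 5.401.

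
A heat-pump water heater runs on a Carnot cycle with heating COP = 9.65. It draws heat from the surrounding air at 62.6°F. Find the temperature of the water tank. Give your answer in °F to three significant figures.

123 °F

COP_HP = T_H/(T_H − T_C) rearranges to T_H = COP·T_C/(COP − 1).
With T_C = 290.15 K, T_H = 9.65 × 290.15/8.650 = 323.69 K.
Converting, 323.69 K = 122.98°F.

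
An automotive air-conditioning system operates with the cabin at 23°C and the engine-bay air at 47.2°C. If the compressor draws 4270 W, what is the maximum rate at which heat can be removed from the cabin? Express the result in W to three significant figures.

52300 W

In absolute terms T_C = 296.15 K and T_H = 320.35 K, so ΔT = 24.20 K.
COP_Carnot = T_C/ΔT = 296.15/24.20 = 12.24.
Q̇_max = COP_Carnot × Ẇ = 12.24 × 4270 W = 52250 W.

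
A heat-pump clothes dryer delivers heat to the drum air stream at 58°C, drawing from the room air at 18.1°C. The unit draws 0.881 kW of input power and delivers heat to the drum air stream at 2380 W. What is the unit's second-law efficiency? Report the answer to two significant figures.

0.33

Converting, Q̇_H = 2380 W = 2.380 kW, so COP_actual = Q̇_H/Ẇ = 2.380/0.8810 = 2.701.
In absolute terms T_C = 291.25 K and T_H = 331.15 K, so ΔT = 39.90 K.
COP_Carnot = T_H/ΔT = 331.15/39.90 = 8.299.
η_II = COP_actual/COP_Carnot = 2.701/8.299 = 0.3255.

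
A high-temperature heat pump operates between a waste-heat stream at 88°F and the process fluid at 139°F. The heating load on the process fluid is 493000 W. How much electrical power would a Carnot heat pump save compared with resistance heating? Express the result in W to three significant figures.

451000 W

In absolute terms T_C = 304.26 K and T_H = 332.59 K, so ΔT = 28.33 K.
COP_Carnot = T_H/ΔT = 332.59/28.33 = 11.74.
Resistance heating needs Ẇ_res = Q̇_H = 493000 W; the reversible heat pump needs only Ẇ_hp = Q̇_H/COP = 42000 W.
Saving = 493000 − 42000 = 451000 W.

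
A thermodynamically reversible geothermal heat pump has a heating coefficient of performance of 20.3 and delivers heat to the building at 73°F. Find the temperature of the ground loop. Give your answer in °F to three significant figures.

46.8 °F

COP_HP = T_H/(T_H − T_C) gives T_H − T_C = T_H/COP.
With T_H = 295.93 K, T_C = 295.93 × (1 − 1/20.3) = 281.35 K.
Converting, 281.35 K = 46.76°F.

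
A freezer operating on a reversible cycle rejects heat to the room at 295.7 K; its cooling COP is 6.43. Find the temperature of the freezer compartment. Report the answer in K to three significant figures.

256 K

For a Carnot refrigerator COP_R = T_C/(T_H − T_C), so T_C = COP·T_H/(1 + COP).
With T_H = 295.70 K, T_C = 6.43 × 295.70/7.430 = 255.90 K.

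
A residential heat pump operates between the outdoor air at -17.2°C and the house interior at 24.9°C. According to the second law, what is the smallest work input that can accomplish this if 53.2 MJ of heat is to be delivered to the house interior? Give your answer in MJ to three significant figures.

In absolute terms T_C = 255.95 K and T_H = 298.05 K, so ΔT = 42.10 K.
The reversible limit is COP_HP = T_H/ΔT = 7.080, so W_min = Q_H/COP = Q_H·ΔT/T_H.
W_min = 53.20 × 42.10/298.05 = 7.515 MJ.

7.51 MJ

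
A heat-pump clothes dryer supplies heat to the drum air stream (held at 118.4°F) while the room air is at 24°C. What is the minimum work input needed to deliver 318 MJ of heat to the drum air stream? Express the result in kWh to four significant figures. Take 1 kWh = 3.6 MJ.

6.601 kWh

In absolute terms T_C = 297.15 K and T_H = 321.15 K, so ΔT = 24.00 K.
The reversible limit is COP_HP = T_H/ΔT = 13.38, so W_min = Q_H/COP = Q_H·ΔT/T_H.
W_min = 318.0 × 24.00/321.15 = 23.76 MJ = 6.601 kWh.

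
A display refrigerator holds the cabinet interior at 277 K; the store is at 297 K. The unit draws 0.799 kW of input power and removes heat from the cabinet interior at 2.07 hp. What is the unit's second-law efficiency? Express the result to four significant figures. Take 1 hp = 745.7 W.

Converting, Q̇_C = 2.070 hp = 1.544 kW, so COP_actual = Q̇_C/Ẇ = 1.544/0.7990 = 1.932.
The reservoir spacing is ΔT = 297 − 277 = 20.00 K.
COP_Carnot = T_C/ΔT = 277.00/20.00 = 13.85.
η_II = COP_actual/COP_Carnot = 1.932/13.85 = 0.1395.

0.1395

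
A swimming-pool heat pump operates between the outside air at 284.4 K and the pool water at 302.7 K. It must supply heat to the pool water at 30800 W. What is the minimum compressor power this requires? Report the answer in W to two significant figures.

The reservoir spacing is ΔT = 302.7 − 284.4 = 18.30 K.
COP_Carnot = T_H/ΔT = 302.70/18.30 = 16.54.
Ẇ_min = Q̇/COP_Carnot = 30800/16.54 = 1862 W.

1900 W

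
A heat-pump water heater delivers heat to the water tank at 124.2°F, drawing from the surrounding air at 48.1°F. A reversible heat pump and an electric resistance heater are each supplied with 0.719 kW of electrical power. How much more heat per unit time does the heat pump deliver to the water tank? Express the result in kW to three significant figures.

4.80 kW

In absolute terms T_C = 282.09 K and T_H = 324.37 K, so ΔT = 42.28 K.
COP_Carnot = T_H/ΔT = 324.37/42.28 = 7.672.
The heat pump delivers Q̇_H = COP × Ẇ = 5.516 kW; the resistance heater delivers Ẇ = 0.7190 kW.
Extra = (COP − 1)·Ẇ = 4.797 kW.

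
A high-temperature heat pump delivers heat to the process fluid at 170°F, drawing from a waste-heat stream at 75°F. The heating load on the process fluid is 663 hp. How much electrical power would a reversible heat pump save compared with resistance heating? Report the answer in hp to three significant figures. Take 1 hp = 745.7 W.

In absolute terms T_C = 297.04 K and T_H = 349.82 K, so ΔT = 52.78 K.
COP_Carnot = T_H/ΔT = 349.82/52.78 = 6.628.
Resistance heating needs Ẇ_res = Q̇_H = 663.0 hp; the reversible heat pump needs only Ẇ_hp = Q̇_H/COP = 100.0 hp.
Saving = 663.0 − 100.0 = 563.0 hp.

563 hp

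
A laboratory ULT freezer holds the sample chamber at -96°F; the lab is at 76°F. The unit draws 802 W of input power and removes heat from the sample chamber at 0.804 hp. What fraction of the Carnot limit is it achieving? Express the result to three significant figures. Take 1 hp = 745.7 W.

0.354

Converting, Q̇_C = 0.8040 hp = 599.5 W, so COP_actual = Q̇_C/Ẇ = 599.5/802.0 = 0.7476.
In absolute terms T_C = 202.04 K and T_H = 297.59 K, so ΔT = 95.56 K.
COP_Carnot = T_C/ΔT = 202.04/95.56 = 2.114.
η_II = COP_actual/COP_Carnot = 0.7476/2.114 = 0.3536.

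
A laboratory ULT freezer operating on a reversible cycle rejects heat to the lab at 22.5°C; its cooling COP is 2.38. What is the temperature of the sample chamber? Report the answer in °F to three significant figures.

-84.9 °F

For a Carnot refrigerator COP_R = T_C/(T_H − T_C), so T_C = COP·T_H/(1 + COP).
With T_H = 295.65 K, T_C = 2.38 × 295.65/3.380 = 208.18 K.
Converting, 208.18 K = -84.95°F.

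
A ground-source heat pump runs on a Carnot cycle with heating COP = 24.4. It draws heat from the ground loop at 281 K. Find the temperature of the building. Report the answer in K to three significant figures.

293 K

COP_HP = T_H/(T_H − T_C) rearranges to T_H = COP·T_C/(COP − 1).
With T_C = 281.00 K, T_H = 24.4 × 281.00/23.40 = 293.01 K.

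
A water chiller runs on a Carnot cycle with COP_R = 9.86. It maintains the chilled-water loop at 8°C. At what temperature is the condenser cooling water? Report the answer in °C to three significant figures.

36.5 °C

COP_R = T_C/(T_H − T_C) gives T_H − T_C = T_C/COP.
With T_C = 281.15 K, T_H = 281.15 × (1 + 1/9.86) = 309.66 K.
Converting, 309.66 K = 36.51°C.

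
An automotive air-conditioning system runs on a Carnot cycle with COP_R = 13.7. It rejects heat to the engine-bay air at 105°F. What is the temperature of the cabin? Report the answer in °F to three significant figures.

For a Carnot refrigerator COP_R = T_C/(T_H − T_C), so T_C = COP·T_H/(1 + COP).
With T_H = 313.71 K, T_C = 13.7 × 313.71/14.70 = 292.37 K.
Converting, 292.37 K = 66.59°F.

66.6 °F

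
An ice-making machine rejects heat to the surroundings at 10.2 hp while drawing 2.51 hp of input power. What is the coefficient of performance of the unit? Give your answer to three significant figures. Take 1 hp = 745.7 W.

3.06

The first law gives Q̇_H = Q̇_C + Ẇ, so the three rates are Q̇_C = 7.690, Q̇_H = 10.20, Ẇ = 2.510 hp.
COP_R = Q̇_C/Ẇ = 7.690/2.510 = 3.064.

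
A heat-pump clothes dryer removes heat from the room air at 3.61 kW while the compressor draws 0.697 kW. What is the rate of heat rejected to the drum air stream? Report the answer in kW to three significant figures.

For a cyclic device the first law requires Q̇_H = Q̇_C + Ẇ.
Q̇_H = Q̇_C + Ẇ = 4.307 kW.

4.31 kW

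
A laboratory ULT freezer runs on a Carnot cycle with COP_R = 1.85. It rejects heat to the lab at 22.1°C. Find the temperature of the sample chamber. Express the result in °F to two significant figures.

-110 °F

For a Carnot refrigerator COP_R = T_C/(T_H − T_C), so T_C = COP·T_H/(1 + COP).
With T_H = 295.25 K, T_C = 1.85 × 295.25/2.850 = 191.65 K.
Converting, 191.65 K = -114.69°F.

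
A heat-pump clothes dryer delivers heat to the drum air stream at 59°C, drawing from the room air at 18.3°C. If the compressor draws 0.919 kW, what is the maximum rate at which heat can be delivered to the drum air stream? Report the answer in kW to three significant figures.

In absolute terms T_C = 291.45 K and T_H = 332.15 K, so ΔT = 40.70 K.
COP_Carnot = T_H/ΔT = 332.15/40.70 = 8.161.
Q̇_max = COP_Carnot × Ẇ = 8.161 × 0.9190 kW = 7.500 kW.

7.50 kW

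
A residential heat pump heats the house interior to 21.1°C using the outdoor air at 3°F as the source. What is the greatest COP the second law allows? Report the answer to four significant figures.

In absolute terms T_C = 257.04 K and T_H = 294.25 K, so ΔT = 37.21 K.
For a reversible cycle, COP_Carnot = T_H/ΔT = 294.25/37.21 = 7.908.

7.908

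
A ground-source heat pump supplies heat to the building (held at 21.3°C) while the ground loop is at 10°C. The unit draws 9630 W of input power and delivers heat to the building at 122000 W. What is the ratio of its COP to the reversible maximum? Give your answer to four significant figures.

0.4862

COP_actual = Q̇_H/Ẇ = 122000/9630 = 12.67.
In absolute terms T_C = 283.15 K and T_H = 294.45 K, so ΔT = 11.30 K.
COP_Carnot = T_H/ΔT = 294.45/11.30 = 26.06.
η_II = COP_actual/COP_Carnot = 12.67/26.06 = 0.4862.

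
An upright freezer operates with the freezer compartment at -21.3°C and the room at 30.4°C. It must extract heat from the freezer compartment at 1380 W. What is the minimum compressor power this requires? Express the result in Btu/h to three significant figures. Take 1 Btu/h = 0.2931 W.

967 Btu/h

In absolute terms T_C = 251.85 K and T_H = 303.55 K, so ΔT = 51.70 K.
COP_Carnot = T_C/ΔT = 251.85/51.70 = 4.871.
Ẇ_min = Q̇/COP_Carnot = 1380/4.871 = 283.3 W = 966.5 Btu/h.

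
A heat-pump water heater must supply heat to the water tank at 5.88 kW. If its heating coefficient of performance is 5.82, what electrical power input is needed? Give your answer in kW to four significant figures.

Ẇ = Q̇_H/COP_HP = 5.880/5.82 = 1.010 kW.

1.010 kW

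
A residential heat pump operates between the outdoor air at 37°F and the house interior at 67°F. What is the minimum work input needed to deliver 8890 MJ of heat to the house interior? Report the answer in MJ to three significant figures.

In absolute terms T_C = 275.93 K and T_H = 292.59 K, so ΔT = 16.67 K.
The reversible limit is COP_HP = T_H/ΔT = 17.56, so W_min = Q_H/COP = Q_H·ΔT/T_H.
W_min = 8890 × 16.67/292.59 = 506.4 MJ.

506 MJ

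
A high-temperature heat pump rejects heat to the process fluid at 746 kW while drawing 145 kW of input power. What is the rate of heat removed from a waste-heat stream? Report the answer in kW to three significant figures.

601 kW

For a cyclic device the first law requires Q̇_H = Q̇_C + Ẇ.
Q̇_C = Q̇_H − Ẇ = 601.0 kW.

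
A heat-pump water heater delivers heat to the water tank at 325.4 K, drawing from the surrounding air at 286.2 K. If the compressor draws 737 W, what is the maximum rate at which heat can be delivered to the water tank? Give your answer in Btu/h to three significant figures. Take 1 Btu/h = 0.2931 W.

The reservoir spacing is ΔT = 325.4 − 286.2 = 39.20 K.
COP_Carnot = T_H/ΔT = 325.40/39.20 = 8.301.
Q̇_max = COP_Carnot × Ẇ = 8.301 × 737.0 W = 6118 W = 20870 Btu/h.

20900 Btu/h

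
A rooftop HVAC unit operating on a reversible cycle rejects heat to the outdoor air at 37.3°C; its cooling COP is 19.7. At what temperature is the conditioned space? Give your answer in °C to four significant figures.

22.30 °C

For a Carnot refrigerator COP_R = T_C/(T_H − T_C), so T_C = COP·T_H/(1 + COP).
With T_H = 310.45 K, T_C = 19.7 × 310.45/20.70 = 295.45 K.
Converting, 295.45 K = 22.30°C.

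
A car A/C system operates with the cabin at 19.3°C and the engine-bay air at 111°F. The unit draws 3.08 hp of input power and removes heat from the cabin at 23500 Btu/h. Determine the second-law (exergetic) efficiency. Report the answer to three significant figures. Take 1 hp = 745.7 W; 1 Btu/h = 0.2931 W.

Converting, Q̇_C = 23500 Btu/h = 9.237 hp, so COP_actual = Q̇_C/Ẇ = 9.237/3.080 = 2.999.
In absolute terms T_C = 292.45 K and T_H = 317.04 K, so ΔT = 24.59 K.
COP_Carnot = T_C/ΔT = 292.45/24.59 = 11.89.
η_II = COP_actual/COP_Carnot = 2.999/11.89 = 0.2521.

0.252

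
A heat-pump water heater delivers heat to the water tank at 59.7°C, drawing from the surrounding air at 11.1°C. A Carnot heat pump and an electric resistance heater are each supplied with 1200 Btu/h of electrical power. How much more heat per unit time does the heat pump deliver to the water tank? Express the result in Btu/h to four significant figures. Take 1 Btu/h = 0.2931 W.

7019 Btu/h

In absolute terms T_C = 284.25 K and T_H = 332.85 K, so ΔT = 48.60 K.
COP_Carnot = T_H/ΔT = 332.85/48.60 = 6.849.
The heat pump delivers Q̇_H = COP × Ẇ = 8219 Btu/h; the resistance heater delivers Ẇ = 1200 Btu/h.
Extra = (COP − 1)·Ẇ = 7019 Btu/h.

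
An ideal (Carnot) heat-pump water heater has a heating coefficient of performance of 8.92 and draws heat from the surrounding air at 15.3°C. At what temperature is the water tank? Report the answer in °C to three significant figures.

51.7 °C

COP_HP = T_H/(T_H − T_C) rearranges to T_H = COP·T_C/(COP − 1).
With T_C = 288.45 K, T_H = 8.92 × 288.45/7.920 = 324.87 K.
Converting, 324.87 K = 51.72°C.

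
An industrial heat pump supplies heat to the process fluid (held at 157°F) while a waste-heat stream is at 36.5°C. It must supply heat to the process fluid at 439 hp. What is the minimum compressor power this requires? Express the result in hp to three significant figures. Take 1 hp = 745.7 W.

42.2 hp

In absolute terms T_C = 309.65 K and T_H = 342.59 K, so ΔT = 32.94 K.
COP_Carnot = T_H/ΔT = 342.59/32.94 = 10.40.
Ẇ_min = Q̇/COP_Carnot = 439.0/10.40 = 42.21 hp.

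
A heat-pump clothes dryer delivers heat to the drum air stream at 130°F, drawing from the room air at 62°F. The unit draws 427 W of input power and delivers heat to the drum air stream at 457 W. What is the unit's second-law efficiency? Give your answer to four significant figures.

0.1234

COP_actual = Q̇_H/Ẇ = 457.0/427.0 = 1.070.
In absolute terms T_C = 289.82 K and T_H = 327.59 K, so ΔT = 37.78 K.
COP_Carnot = T_H/ΔT = 327.59/37.78 = 8.672.
η_II = COP_actual/COP_Carnot = 1.070/8.672 = 0.1234.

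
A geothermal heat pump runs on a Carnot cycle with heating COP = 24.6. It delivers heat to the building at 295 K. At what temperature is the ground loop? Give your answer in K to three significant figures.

COP_HP = T_H/(T_H − T_C) gives T_H − T_C = T_H/COP.
With T_H = 295.00 K, T_C = 295.00 × (1 − 1/24.6) = 283.01 K.

283 K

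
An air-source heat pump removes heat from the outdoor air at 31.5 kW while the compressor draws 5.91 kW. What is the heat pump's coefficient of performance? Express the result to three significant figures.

6.33

The first law gives Q̇_H = Q̇_C + Ẇ, so the three rates are Q̇_C = 31.50, Q̇_H = 37.41, Ẇ = 5.910 kW.
COP_HP = Q̇_H/Ẇ = 37.41/5.910 = 6.330.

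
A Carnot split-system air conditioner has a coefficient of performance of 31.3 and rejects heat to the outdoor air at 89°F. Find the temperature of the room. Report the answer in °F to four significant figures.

72.01 °F

For a Carnot refrigerator COP_R = T_C/(T_H − T_C), so T_C = COP·T_H/(1 + COP).
With T_H = 304.82 K, T_C = 31.3 × 304.82/32.30 = 295.38 K.
Converting, 295.38 K = 72.01°F.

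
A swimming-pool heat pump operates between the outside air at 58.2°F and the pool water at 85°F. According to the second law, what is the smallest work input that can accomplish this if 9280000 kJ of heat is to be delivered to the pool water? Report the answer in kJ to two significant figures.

460000 kJ

In absolute terms T_C = 287.71 K and T_H = 302.59 K, so ΔT = 14.89 K.
The reversible limit is COP_HP = T_H/ΔT = 20.32, so W_min = Q_H/COP = Q_H·ΔT/T_H.
W_min = 9280000 × 14.89/302.59 = 456600 kJ.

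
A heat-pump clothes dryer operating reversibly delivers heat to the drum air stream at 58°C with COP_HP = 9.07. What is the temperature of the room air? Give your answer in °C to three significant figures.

COP_HP = T_H/(T_H − T_C) gives T_H − T_C = T_H/COP.
With T_H = 331.15 K, T_C = 331.15 × (1 − 1/9.07) = 294.64 K.
Converting, 294.64 K = 21.49°C.

21.5 °C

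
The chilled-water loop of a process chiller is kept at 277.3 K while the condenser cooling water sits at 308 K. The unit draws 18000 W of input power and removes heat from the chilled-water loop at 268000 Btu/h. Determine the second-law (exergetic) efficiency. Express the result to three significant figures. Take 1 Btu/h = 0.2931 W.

0.483

Converting, Q̇_C = 268000 Btu/h = 78550 W, so COP_actual = Q̇_C/Ẇ = 78550/18000 = 4.364.
The reservoir spacing is ΔT = 308 − 277.3 = 30.70 K.
COP_Carnot = T_C/ΔT = 277.30/30.70 = 9.033.
η_II = COP_actual/COP_Carnot = 4.364/9.033 = 0.4831.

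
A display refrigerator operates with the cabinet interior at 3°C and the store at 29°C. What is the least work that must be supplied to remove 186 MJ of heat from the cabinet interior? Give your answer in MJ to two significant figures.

In absolute terms T_C = 276.15 K and T_H = 302.15 K, so ΔT = 26.00 K.
The reversible limit is COP_R = T_C/ΔT = 10.62, so W_min = Q_C/COP = Q_C·ΔT/T_C.
W_min = 186.0 × 26.00/276.15 = 17.51 MJ.

18 MJ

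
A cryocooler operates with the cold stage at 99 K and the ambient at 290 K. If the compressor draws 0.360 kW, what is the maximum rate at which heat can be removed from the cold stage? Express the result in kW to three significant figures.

0.187 kW

The reservoir spacing is ΔT = 290 − 99 = 191.0 K.
COP_Carnot = T_C/ΔT = 99.00/191.0 = 0.5183.
Q̇_max = COP_Carnot × Ẇ = 0.5183 × 0.3600 kW = 0.1866 kW.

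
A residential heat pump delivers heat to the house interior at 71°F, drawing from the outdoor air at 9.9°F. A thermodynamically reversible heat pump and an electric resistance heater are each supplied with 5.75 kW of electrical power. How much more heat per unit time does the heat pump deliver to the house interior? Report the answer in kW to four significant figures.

In absolute terms T_C = 260.87 K and T_H = 294.82 K, so ΔT = 33.94 K.
COP_Carnot = T_H/ΔT = 294.82/33.94 = 8.685.
The heat pump delivers Q̇_H = COP × Ẇ = 49.94 kW; the resistance heater delivers Ẇ = 5.750 kW.
Extra = (COP − 1)·Ẇ = 44.19 kW.

44.19 kW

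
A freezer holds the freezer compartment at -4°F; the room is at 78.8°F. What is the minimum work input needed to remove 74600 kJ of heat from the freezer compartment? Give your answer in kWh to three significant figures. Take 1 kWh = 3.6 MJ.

In absolute terms T_C = 253.15 K and T_H = 299.15 K, so ΔT = 46.00 K.
The reversible limit is COP_R = T_C/ΔT = 5.503, so W_min = Q_C/COP = Q_C·ΔT/T_C.
W_min = 74600 × 46.00/253.15 = 13560 kJ = 3.765 kWh.

3.77 kWh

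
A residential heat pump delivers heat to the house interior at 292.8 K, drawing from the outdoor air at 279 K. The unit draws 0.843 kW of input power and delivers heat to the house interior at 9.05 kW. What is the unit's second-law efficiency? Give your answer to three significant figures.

0.506

COP_actual = Q̇_H/Ẇ = 9.050/0.8430 = 10.74.
The reservoir spacing is ΔT = 292.8 − 279 = 13.80 K.
COP_Carnot = T_H/ΔT = 292.80/13.80 = 21.22.
η_II = COP_actual/COP_Carnot = 10.74/21.22 = 0.5060.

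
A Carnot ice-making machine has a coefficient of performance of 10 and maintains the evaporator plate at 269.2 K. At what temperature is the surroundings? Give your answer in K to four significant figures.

296.1 K

COP_R = T_C/(T_H − T_C) gives T_H − T_C = T_C/COP.
With T_C = 269.20 K, T_H = 269.20 × (1 + 1/10) = 296.12 K.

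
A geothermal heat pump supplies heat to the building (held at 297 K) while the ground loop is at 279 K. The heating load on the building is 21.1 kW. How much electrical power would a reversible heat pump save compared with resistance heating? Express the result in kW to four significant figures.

The reservoir spacing is ΔT = 297 − 279 = 18.00 K.
COP_Carnot = T_H/ΔT = 297.00/18.00 = 16.50.
Resistance heating needs Ẇ_res = Q̇_H = 21.10 kW; the reversible heat pump needs only Ẇ_hp = Q̇_H/COP = 1.279 kW.
Saving = 21.10 − 1.279 = 19.82 kW.

19.82 kW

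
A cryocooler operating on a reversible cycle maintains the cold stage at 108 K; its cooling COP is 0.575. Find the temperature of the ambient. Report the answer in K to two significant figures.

COP_R = T_C/(T_H − T_C) gives T_H − T_C = T_C/COP.
With T_C = 108.00 K, T_H = 108.00 × (1 + 1/0.575) = 295.83 K.

300 K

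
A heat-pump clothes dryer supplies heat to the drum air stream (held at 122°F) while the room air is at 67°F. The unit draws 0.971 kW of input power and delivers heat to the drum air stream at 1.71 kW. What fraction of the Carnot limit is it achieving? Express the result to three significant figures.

COP_actual = Q̇_H/Ẇ = 1.710/0.9710 = 1.761.
In absolute terms T_C = 292.59 K and T_H = 323.15 K, so ΔT = 30.56 K.
COP_Carnot = T_H/ΔT = 323.15/30.56 = 10.58.
η_II = COP_actual/COP_Carnot = 1.761/10.58 = 0.1665.

0.167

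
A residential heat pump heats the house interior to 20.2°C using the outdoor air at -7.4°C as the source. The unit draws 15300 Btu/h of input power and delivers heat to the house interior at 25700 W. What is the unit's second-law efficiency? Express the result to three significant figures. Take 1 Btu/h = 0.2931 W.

Converting, Q̇_H = 25700 W = 87680 Btu/h, so COP_actual = Q̇_H/Ẇ = 87680/15300 = 5.731.
In absolute terms T_C = 265.75 K and T_H = 293.35 K, so ΔT = 27.60 K.
COP_Carnot = T_H/ΔT = 293.35/27.60 = 10.63.
η_II = COP_actual/COP_Carnot = 5.731/10.63 = 0.5392.

0.539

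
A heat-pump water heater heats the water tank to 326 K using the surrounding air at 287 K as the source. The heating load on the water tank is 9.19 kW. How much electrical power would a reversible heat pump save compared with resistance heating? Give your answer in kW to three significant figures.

The reservoir spacing is ΔT = 326 − 287 = 39.00 K.
COP_Carnot = T_H/ΔT = 326.00/39.00 = 8.359.
Resistance heating needs Ẇ_res = Q̇_H = 9.190 kW; the reversible heat pump needs only Ẇ_hp = Q̇_H/COP = 1.099 kW.
Saving = 9.190 − 1.099 = 8.091 kW.

8.09 kW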